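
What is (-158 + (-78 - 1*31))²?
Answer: 71289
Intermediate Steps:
(-158 + (-78 - 1*31))² = (-158 + (-78 - 31))² = (-158 - 109)² = (-267)² = 71289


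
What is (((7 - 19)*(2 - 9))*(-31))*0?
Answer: 0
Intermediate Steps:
(((7 - 19)*(2 - 9))*(-31))*0 = (-12*(-7)*(-31))*0 = (84*(-31))*0 = -2604*0 = 0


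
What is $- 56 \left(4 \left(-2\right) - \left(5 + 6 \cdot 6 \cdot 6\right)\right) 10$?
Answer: $128240$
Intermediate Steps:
$- 56 \left(4 \left(-2\right) - \left(5 + 6 \cdot 6 \cdot 6\right)\right) 10 = - 56 \left(-8 - \left(5 + 36 \cdot 6\right)\right) 10 = - 56 \left(-8 - 221\right) 10 = \left(-56\right) \left(-229\right) 10 = 12824 \cdot 10 = 128240$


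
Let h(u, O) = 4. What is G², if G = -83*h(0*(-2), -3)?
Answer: 110224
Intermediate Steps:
G = -332 (G = -83*4 = -332)
G² = (-332)² = 110224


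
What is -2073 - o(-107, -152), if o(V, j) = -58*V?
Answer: -8279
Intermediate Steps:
-2073 - o(-107, -152) = -2073 - (-58)*(-107) = -2073 - 1*6206 = -2073 - 6206 = -8279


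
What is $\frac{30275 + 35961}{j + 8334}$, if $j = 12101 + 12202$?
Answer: $\frac{66236}{32637} \approx 2.0295$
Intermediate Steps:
$j = 24303$
$\frac{30275 + 35961}{j + 8334} = \frac{30275 + 35961}{24303 + 8334} = \frac{66236}{32637}$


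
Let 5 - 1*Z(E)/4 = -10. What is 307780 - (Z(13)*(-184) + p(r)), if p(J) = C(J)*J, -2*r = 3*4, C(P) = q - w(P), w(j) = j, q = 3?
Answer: 318874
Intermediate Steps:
C(P) = 3 - P
Z(E) = 60 (Z(E) = 20 - 4*(-10) = 20 + 40 = 60)
r = -6 (r = -3*4/2 = -½*12 = -6)
p(J) = J*(3 - J) (p(J) = (3 - J)*J = J*(3 - J))
307780 - (Z(13)*(-184) + p(r)) = 307780 - (60*(-184) - 6*(3 - 1*(-6))) = 307780 - (-11040 - 6*(3 + 6)) = 307780 - (-11040 - 6*9) = 307780 - (-11040 - 54) = 307780 - 1*(-11094) = 307780 + 11094 = 318874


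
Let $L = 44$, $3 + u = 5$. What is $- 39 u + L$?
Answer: $-34$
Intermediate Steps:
$u = 2$ ($u = -3 + 5 = 2$)
$- 39 u + L = \left(-39\right) 2 + 44 = -78 + 44 = -34$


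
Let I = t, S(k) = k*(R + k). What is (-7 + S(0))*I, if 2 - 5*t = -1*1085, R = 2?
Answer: -7609/5 ≈ -1521.8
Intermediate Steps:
t = 1087/5 (t = ⅖ - (-1)*1085/5 = ⅖ - ⅕*(-1085) = ⅖ + 217 = 1087/5 ≈ 217.40)
S(k) = k*(2 + k)
I = 1087/5 ≈ 217.40
(-7 + S(0))*I = (-7 + 0*(2 + 0))*(1087/5) = (-7 + 0*2)*(1087/5) = (-7 + 0)*(1087/5) = -7*1087/5 = -7609/5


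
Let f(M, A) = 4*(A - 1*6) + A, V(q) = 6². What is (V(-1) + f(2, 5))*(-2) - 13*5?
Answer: -139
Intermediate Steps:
V(q) = 36
f(M, A) = -24 + 5*A (f(M, A) = 4*(A - 6) + A = 4*(-6 + A) + A = (-24 + 4*A) + A = -24 + 5*A)
(V(-1) + f(2, 5))*(-2) - 13*5 = (36 + (-24 + 5*5))*(-2) - 13*5 = (36 + (-24 + 25))*(-2) - 65 = (36 + 1)*(-2) - 65 = 37*(-2) - 65 = -74 - 65 = -139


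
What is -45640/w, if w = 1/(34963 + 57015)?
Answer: -4197875920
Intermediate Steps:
w = 1/91978 ≈ 1.0872e-5
-45640/w = -45640/1/91978 = -45640*91978 = -4197875920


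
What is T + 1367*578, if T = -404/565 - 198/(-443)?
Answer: 197764520068/250295 ≈ 7.9013e+5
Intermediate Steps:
T = -67102/250295 (T = -404*1/565 - 198*(-1/443) = -404/565 + 198/443 = -67102/250295 ≈ -0.26809)
T + 1367*578 = -67102/250295 + 1367*578 = -67102/250295 + 790126 = 197764520068/250295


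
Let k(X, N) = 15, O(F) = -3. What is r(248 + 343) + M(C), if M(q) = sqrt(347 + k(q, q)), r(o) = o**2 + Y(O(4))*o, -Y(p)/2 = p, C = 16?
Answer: 352827 + sqrt(362) ≈ 3.5285e+5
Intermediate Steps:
Y(p) = -2*p
r(o) = o**2 + 6*o (r(o) = o**2 + (-2*(-3))*o = o**2 + 6*o)
M(q) = sqrt(362) (M(q) = sqrt(347 + 15) = sqrt(362))
r(248 + 343) + M(C) = (248 + 343)*(6 + (248 + 343)) + sqrt(362) = 591*(6 + 591) + sqrt(362) = 591*597 + sqrt(362) = 352827 + sqrt(362)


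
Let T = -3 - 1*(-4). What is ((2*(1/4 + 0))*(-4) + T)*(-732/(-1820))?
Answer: -183/455 ≈ -0.40220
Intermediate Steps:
T = 1 (T = -3 + 4 = 1)
((2*(1/4 + 0))*(-4) + T)*(-732/(-1820)) = ((2*(1/4 + 0))*(-4) + 1)*(-732/(-1820)) = ((2*(1*(¼) + 0))*(-4) + 1)*(-732*(-1/1820)) = ((2*(¼ + 0))*(-4) + 1)*(183/455) = ((2*(¼))*(-4) + 1)*(183/455) = ((½)*(-4) + 1)*(183/455) = (-2 + 1)*(183/455) = -1*183/455 = -183/455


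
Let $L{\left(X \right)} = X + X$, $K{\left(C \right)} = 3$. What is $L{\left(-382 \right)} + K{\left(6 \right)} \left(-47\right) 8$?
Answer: $-1892$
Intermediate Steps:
$L{\left(X \right)} = 2 X$
$L{\left(-382 \right)} + K{\left(6 \right)} \left(-47\right) 8 = 2 \left(-382\right) + 3 \left(-47\right) 8 = -764 - 1128 = -1892$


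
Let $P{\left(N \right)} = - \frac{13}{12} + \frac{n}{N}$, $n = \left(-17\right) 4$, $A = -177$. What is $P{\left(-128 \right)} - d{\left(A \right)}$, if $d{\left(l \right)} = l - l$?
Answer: $- \frac{53}{96} \approx -0.55208$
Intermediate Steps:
$d{\left(l \right)} = 0$
$n = -68$
$P{\left(N \right)} = - \frac{13}{12} - \frac{68}{N}$
$P{\left(-128 \right)} - d{\left(A \right)} = \left(- \frac{13}{12} - \frac{68}{-128}\right) - 0 = \left(- \frac{13}{12} - - \frac{17}{32}\right) + 0 = \left(- \frac{13}{12} + \frac{17}{32}\right) + 0 = - \frac{53}{96} + 0 = - \frac{53}{96}$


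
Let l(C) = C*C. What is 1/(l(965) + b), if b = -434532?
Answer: 1/496693 ≈ 2.0133e-6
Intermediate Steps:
l(C) = C²
1/(l(965) + b) = 1/(965² - 434532) = 1/(931225 - 434532) = 1/496693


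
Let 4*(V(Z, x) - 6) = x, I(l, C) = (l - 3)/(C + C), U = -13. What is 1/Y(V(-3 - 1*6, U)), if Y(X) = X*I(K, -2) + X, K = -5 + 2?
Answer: 8/55 ≈ 0.14545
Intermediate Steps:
K = -3
I(l, C) = (-3 + l)/(2*C) (I(l, C) = (-3 + l)/((2*C)) = (-3 + l)*(1/(2*C)) = (-3 + l)/(2*C))
V(Z, x) = 6 + x/4
Y(X) = 5*X/2 (Y(X) = X*((½)*(-3 - 3)/(-2)) + X = X*((½)*(-½)*(-6)) + X = X*(3/2) + X = 3*X/2 + X = 5*X/2)
1/Y(V(-3 - 1*6, U)) = 1/(5*(6 + (¼)*(-13))/2) = 1/(5*(6 - 13/4)/2) = 1/((5/2)*(11/4)) = 1/(55/8) = 8/55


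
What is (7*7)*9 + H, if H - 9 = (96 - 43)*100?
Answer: 5750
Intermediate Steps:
H = 5309 (H = 9 + (96 - 43)*100 = 9 + 53*100 = 9 + 5300 = 5309)
(7*7)*9 + H = (7*7)*9 + 5309 = 49*9 + 5309 = 441 + 5309 = 5750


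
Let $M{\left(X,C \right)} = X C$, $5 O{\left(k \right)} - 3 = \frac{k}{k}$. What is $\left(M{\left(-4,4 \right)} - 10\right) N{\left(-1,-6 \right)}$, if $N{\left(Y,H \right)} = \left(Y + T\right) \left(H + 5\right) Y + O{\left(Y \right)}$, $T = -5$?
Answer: $\frac{676}{5} \approx 135.2$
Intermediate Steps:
$O{\left(k \right)} = \frac{4}{5}$ ($O{\left(k \right)} = \frac{3}{5} + \frac{k \frac{1}{k}}{5} = \frac{3}{5} + \frac{1}{5} \cdot 1 = \frac{3}{5} + \frac{1}{5} = \frac{4}{5}$)
$N{\left(Y,H \right)} = \frac{4}{5} + Y \left(-5 + Y\right) \left(5 + H\right)$ ($N{\left(Y,H \right)} = \left(Y - 5\right) \left(H + 5\right) Y + \frac{4}{5} = \left(-5 + Y\right) \left(5 + H\right) Y + \frac{4}{5} = Y \left(-5 + Y\right) \left(5 + H\right) + \frac{4}{5} = \frac{4}{5} + Y \left(-5 + Y\right) \left(5 + H\right)$)
$M{\left(X,C \right)} = C X$
$\left(M{\left(-4,4 \right)} - 10\right) N{\left(-1,-6 \right)} = \left(4 \left(-4\right) - 10\right) \left(\frac{4}{5} - -25 + 5 \left(-1\right)^{2} - 6 \left(-1\right)^{2} - \left(-30\right) \left(-1\right)\right) = \left(-16 - 10\right) \left(\frac{4}{5} + 25 + 5 \cdot 1 - 6 - 30\right) = - 26 \left(\frac{4}{5} + 25 + 5 - 6 - 30\right) = \left(-26\right) \left(- \frac{26}{5}\right) = \frac{676}{5}$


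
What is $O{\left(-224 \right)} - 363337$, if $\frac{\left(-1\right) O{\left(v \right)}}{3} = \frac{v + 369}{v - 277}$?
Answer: $- \frac{60677134}{167} \approx -3.6334 \cdot 10^{5}$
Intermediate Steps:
$O{\left(v \right)} = - \frac{3 \left(369 + v\right)}{-277 + v}$ ($O{\left(v \right)} = - 3 \frac{v + 369}{v - 277} = - 3 \frac{369 + v}{-277 + v} = - \frac{3 \left(369 + v\right)}{-277 + v}$)
$O{\left(-224 \right)} - 363337 = \frac{3 \left(-369 - -224\right)}{-277 - 224} - 363337 = \frac{3 \left(-369 + 224\right)}{-501} - 363337 = 3 \left(- \frac{1}{501}\right) \left(-145\right) - 363337 = \frac{145}{167} - 363337 = - \frac{60677134}{167}$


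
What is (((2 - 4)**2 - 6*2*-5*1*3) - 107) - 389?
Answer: -312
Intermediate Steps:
(((2 - 4)**2 - 6*2*-5*1*3) - 107) - 389 = (((-2)**2 - 12*(-5*3)) - 107) - 389 = ((4 - 12*(-15)) - 107) - 389 = ((4 - 1*(-180)) - 107) - 389 = ((4 + 180) - 107) - 389 = (184 - 107) - 389 = 77 - 389 = -312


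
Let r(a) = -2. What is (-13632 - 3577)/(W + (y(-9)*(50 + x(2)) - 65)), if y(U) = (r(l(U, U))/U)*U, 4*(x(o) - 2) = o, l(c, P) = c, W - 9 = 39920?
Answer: -17209/39759 ≈ -0.43283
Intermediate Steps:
W = 39929 (W = 9 + 39920 = 39929)
x(o) = 2 + o/4
y(U) = -2 (y(U) = (-2/U)*U = -2)
(-13632 - 3577)/(W + (y(-9)*(50 + x(2)) - 65)) = (-13632 - 3577)/(39929 + (-2*(50 + (2 + (¼)*2)) - 65)) = -17209/(39929 + (-2*(50 + (2 + ½)) - 65)) = -17209/(39929 + (-2*(50 + 5/2) - 65)) = -17209/(39929 + (-2*105/2 - 65)) = -17209/(39929 + (-105 - 65)) = -17209/(39929 - 170) = -17209/39759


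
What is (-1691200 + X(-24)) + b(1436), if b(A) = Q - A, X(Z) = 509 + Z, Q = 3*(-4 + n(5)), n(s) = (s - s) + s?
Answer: -1692148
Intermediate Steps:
n(s) = s (n(s) = 0 + s = s)
Q = 3 (Q = 3*(-4 + 5) = 3*1 = 3)
b(A) = 3 - A
(-1691200 + X(-24)) + b(1436) = (-1691200 + (509 - 24)) + (3 - 1*1436) = (-1691200 + 485) + (3 - 1436) = -1690715 - 1433 = -1692148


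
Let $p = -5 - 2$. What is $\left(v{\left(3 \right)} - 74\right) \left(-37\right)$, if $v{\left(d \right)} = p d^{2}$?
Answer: $5069$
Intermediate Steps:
$p = -7$
$v{\left(d \right)} = - 7 d^{2}$
$\left(v{\left(3 \right)} - 74\right) \left(-37\right) = \left(- 7 \cdot 3^{2} - 74\right) \left(-37\right) = \left(\left(-7\right) 9 - 74\right) \left(-37\right) = \left(-63 - 74\right) \left(-37\right) = \left(-137\right) \left(-37\right) = 5069$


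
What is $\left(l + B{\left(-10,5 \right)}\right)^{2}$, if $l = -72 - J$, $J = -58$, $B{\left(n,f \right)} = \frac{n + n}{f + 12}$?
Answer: $\frac{66564}{289} \approx 230.33$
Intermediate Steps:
$B{\left(n,f \right)} = \frac{2 n}{12 + f}$
$l = -14$ ($l = -72 - -58 = -72 + 58 = -14$)
$\left(l + B{\left(-10,5 \right)}\right)^{2} = \left(-14 + 2 \left(-10\right) \frac{1}{12 + 5}\right)^{2} = \left(-14 + 2 \left(-10\right) \frac{1}{17}\right)^{2} = \left(-14 - \frac{20}{17}\right)^{2} = \left(- \frac{258}{17}\right)^{2} = \frac{66564}{289}$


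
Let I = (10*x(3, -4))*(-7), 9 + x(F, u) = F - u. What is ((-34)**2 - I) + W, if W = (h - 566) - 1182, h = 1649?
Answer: 917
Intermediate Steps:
x(F, u) = -9 + F - u (x(F, u) = -9 + (F - u) = -9 + F - u)
W = -99 (W = (1649 - 566) - 1182 = 1083 - 1182 = -99)
I = 140 (I = (10*(-9 + 3 - 1*(-4)))*(-7) = (10*(-9 + 3 + 4))*(-7) = (10*(-2))*(-7) = -20*(-7) = 140)
((-34)**2 - I) + W = ((-34)**2 - 1*140) - 99 = (1156 - 140) - 99 = 1016 - 99 = 917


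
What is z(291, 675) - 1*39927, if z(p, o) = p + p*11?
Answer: -36435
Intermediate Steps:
z(p, o) = 12*p (z(p, o) = p + 11*p = 12*p)
z(291, 675) - 1*39927 = 12*291 - 1*39927 = 3492 - 39927 = -36435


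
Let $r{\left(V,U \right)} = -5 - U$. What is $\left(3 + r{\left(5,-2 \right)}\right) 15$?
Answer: $0$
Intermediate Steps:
$\left(3 + r{\left(5,-2 \right)}\right) 15 = \left(3 - 3\right) 15 = 0 \cdot 15 = 0$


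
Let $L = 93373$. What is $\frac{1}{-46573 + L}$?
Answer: $\frac{1}{46800} \approx 2.1368 \cdot 10^{-5}$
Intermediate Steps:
$\frac{1}{-46573 + L} = \frac{1}{-46573 + 93373} = \frac{1}{46800}$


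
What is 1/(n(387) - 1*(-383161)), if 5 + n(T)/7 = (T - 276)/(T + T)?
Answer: 258/98846767 ≈ 2.6101e-6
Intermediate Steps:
n(T) = -35 + 7*(-276 + T)/(2*T) (n(T) = -35 + 7*((T - 276)/(T + T)) = -35 + 7*((-276 + T)/((2*T))) = -35 + 7*((-276 + T)*(1/(2*T))) = -35 + 7*((-276 + T)/(2*T)) = -35 + 7*(-276 + T)/(2*T))
1/(n(387) - 1*(-383161)) = 1/((-63/2 - 966/387) - 1*(-383161)) = 1/((-63/2 - 966*1/387) + 383161) = 1/((-63/2 - 322/129) + 383161) = 1/(-8771/258 + 383161) = 1/(98846767/258) = 258/98846767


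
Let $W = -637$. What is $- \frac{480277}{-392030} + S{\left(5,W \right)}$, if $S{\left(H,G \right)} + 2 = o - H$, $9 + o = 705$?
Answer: $\frac{270588947}{392030} \approx 690.22$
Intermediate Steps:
$o = 696$ ($o = -9 + 705 = 696$)
$S{\left(H,G \right)} = 694 - H$ ($S{\left(H,G \right)} = -2 - \left(-696 + H\right) = 694 - H$)
$- \frac{480277}{-392030} + S{\left(5,W \right)} = - \frac{480277}{-392030} + \left(694 - 5\right) = \left(-480277\right) \left(- \frac{1}{392030}\right) + \left(694 - 5\right) = \frac{480277}{392030} + 689 = \frac{270588947}{392030}$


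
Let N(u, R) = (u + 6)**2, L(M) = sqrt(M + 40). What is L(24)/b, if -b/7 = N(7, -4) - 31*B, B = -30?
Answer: -8/7693 ≈ -0.0010399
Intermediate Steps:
L(M) = sqrt(40 + M)
N(u, R) = (6 + u)**2
b = -7693 (b = -7*((6 + 7)**2 - 31*(-30)) = -7*(13**2 + 930) = -7*(169 + 930) = -7*1099 = -7693)
L(24)/b = sqrt(40 + 24)/(-7693) = sqrt(64)*(-1/7693) = 8*(-1/7693) = -8/7693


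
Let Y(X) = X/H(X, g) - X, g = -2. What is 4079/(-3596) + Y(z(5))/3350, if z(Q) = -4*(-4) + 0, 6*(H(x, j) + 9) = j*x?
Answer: -295113303/259001900 ≈ -1.1394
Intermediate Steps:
H(x, j) = -9 + j*x/6 (H(x, j) = -9 + (j*x)/6 = -9 + j*x/6)
z(Q) = 16 (z(Q) = 16 + 0 = 16)
Y(X) = -X + X/(-9 - X/3) (Y(X) = X/(-9 + (⅙)*(-2)*X) - X = X/(-9 - X/3) - X = -X + X/(-9 - X/3))
4079/(-3596) + Y(z(5))/3350 = 4079/(-3596) + (16*(-30 - 1*16)/(27 + 16))/3350 = 4079*(-1/3596) + (16*(-30 - 16)/43)*(1/3350) = -4079/3596 + (16*(1/43)*(-46))*(1/3350) = -4079/3596 - 736/43*1/3350 = -4079/3596 - 368/72025 = -295113303/259001900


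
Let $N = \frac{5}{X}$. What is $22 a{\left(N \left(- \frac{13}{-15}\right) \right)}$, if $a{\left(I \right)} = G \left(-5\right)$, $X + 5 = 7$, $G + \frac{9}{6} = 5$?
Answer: $-385$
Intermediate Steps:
$G = \frac{7}{2}$ ($G = - \frac{3}{2} + 5 = \frac{7}{2} \approx 3.5$)
$X = 2$ ($X = -5 + 7 = 2$)
$N = \frac{5}{2} \approx 2.5$
$a{\left(I \right)} = - \frac{35}{2}$ ($a{\left(I \right)} = \frac{7}{2} \left(-5\right) = - \frac{35}{2}$)
$22 a{\left(N \left(- \frac{13}{-15}\right) \right)} = 22 \left(- \frac{35}{2}\right) = -385$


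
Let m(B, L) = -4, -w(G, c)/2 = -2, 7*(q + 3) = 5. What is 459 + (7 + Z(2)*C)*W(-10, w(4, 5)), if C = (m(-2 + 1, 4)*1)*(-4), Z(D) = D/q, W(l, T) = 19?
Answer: 326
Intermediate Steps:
q = -16/7 (q = -3 + (1/7)*5 = -3 + 5/7 = -16/7 ≈ -2.2857)
w(G, c) = 4 (w(G, c) = -2*(-2) = 4)
Z(D) = -7*D/16 (Z(D) = D/(-16/7) = D*(-7/16) = -7*D/16)
C = 16 (C = -4*1*(-4) = -4*(-4) = 16)
459 + (7 + Z(2)*C)*W(-10, w(4, 5)) = 459 + (7 - 7/16*2*16)*19 = 459 + (7 - 7/8*16)*19 = 459 + (7 - 14)*19 = 459 - 7*19 = 459 - 133 = 326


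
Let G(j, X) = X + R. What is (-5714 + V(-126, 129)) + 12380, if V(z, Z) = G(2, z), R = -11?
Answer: 6529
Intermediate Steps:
G(j, X) = -11 + X (G(j, X) = X - 11 = -11 + X)
V(z, Z) = -11 + z
(-5714 + V(-126, 129)) + 12380 = (-5714 + (-11 - 126)) + 12380 = (-5714 - 137) + 12380 = -5851 + 12380 = 6529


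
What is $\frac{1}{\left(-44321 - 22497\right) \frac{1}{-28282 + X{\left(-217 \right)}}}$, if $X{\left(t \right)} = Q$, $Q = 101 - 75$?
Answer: $\frac{14128}{33409} \approx 0.42288$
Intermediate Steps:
$Q = 26$ ($Q = 101 - 75 = 26$)
$X{\left(t \right)} = 26$
$\frac{1}{\left(-44321 - 22497\right) \frac{1}{-28282 + X{\left(-217 \right)}}} = \frac{1}{\left(-44321 - 22497\right) \frac{1}{-28282 + 26}} = \frac{1}{\left(-66818\right) \frac{1}{-28256}} = \frac{1}{\left(-66818\right) \left(- \frac{1}{28256}\right)} = \frac{1}{\frac{33409}{14128}} = \frac{14128}{33409}$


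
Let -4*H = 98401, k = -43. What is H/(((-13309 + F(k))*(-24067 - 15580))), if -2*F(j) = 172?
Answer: -5179/111804540 ≈ -4.6322e-5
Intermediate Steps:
F(j) = -86 (F(j) = -½*172 = -86)
H = -98401/4 (H = -¼*98401 = -98401/4 ≈ -24600.)
H/(((-13309 + F(k))*(-24067 - 15580))) = -98401*1/((-24067 - 15580)*(-13309 - 86))/4 = -98401/(4*((-13395*(-39647)))) = -98401/4/531071565 = -98401/4*1/531071565 = -5179/111804540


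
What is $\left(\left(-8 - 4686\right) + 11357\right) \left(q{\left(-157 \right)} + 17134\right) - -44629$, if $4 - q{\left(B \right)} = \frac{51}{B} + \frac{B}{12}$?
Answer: $\frac{71795761925}{628} \approx 1.1432 \cdot 10^{8}$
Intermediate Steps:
$q{\left(B \right)} = 4 - \frac{51}{B} - \frac{B}{12}$ ($q{\left(B \right)} = 4 - \left(\frac{51}{B} + \frac{B}{12}\right) = 4 - \frac{51}{B} - \frac{B}{12}$)
$\left(\left(-8 - 4686\right) + 11357\right) \left(q{\left(-157 \right)} + 17134\right) - -44629 = \left(\left(-8 - 4686\right) + 11357\right) \left(\left(4 - \frac{51}{-157} - - \frac{157}{12}\right) + 17134\right) - -44629 = \left(\left(-8 - 4686\right) + 11357\right) \left(\left(4 - - \frac{51}{157} + \frac{157}{12}\right) + 17134\right) + 44629 = \left(-4694 + 11357\right) \left(\left(4 + \frac{51}{157} + \frac{157}{12}\right) + 17134\right) + 44629 = 6663 \left(\frac{32797}{1884} + 17134\right) + 44629 = 6663 \cdot \frac{32313253}{1884} + 44629 = \frac{71767734913}{628} + 44629 = \frac{71795761925}{628}$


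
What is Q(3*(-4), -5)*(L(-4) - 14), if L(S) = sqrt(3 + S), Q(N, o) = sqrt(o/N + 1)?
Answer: sqrt(51)*(-14 + I)/6 ≈ -16.663 + 1.1902*I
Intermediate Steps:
Q(N, o) = sqrt(1 + o/N)
Q(3*(-4), -5)*(L(-4) - 14) = sqrt((3*(-4) - 5)/((3*(-4))))*(sqrt(3 - 4) - 14) = sqrt((-12 - 5)/(-12))*(sqrt(-1) - 14) = sqrt(-1/12*(-17))*(I - 14) = sqrt(17/12)*(-14 + I) = (sqrt(51)/6)*(-14 + I) = sqrt(51)*(-14 + I)/6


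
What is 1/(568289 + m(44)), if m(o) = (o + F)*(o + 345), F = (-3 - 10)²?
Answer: 1/651146 ≈ 1.5358e-6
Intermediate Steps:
F = 169 (F = (-13)² = 169)
m(o) = (169 + o)*(345 + o) (m(o) = (o + 169)*(o + 345) = (169 + o)*(345 + o))
1/(568289 + m(44)) = 1/(568289 + (58305 + 44² + 514*44)) = 1/(568289 + (58305 + 1936 + 22616)) = 1/(568289 + 82857) = 1/651146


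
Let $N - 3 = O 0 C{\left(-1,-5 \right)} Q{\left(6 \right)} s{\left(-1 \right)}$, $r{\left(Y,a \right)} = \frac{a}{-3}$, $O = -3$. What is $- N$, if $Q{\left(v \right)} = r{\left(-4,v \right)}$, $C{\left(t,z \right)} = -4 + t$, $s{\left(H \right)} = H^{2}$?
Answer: $-3$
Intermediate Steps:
$r{\left(Y,a \right)} = - \frac{a}{3}$ ($r{\left(Y,a \right)} = a \left(- \frac{1}{3}\right) = - \frac{a}{3}$)
$Q{\left(v \right)} = - \frac{v}{3}$
$N = 3$ ($N = 3 + \left(-3\right) 0 \left(-4 - 1\right) \left(\left(- \frac{1}{3}\right) 6\right) \left(-1\right)^{2} = 3 + 0 \left(-5\right) \left(-2\right) 1 = 3 + 0 \left(-2\right) 1 = 3 + 0 \cdot 1 = 3 + 0 = 3$)
$- N = \left(-1\right) 3 = -3$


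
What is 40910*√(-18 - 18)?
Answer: 245460*I ≈ 2.4546e+5*I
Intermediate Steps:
40910*√(-18 - 18) = 40910*√(-36) = 40910*(6*I) = 245460*I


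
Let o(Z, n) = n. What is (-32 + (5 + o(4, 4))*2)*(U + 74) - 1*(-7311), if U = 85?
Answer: 5085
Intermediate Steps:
(-32 + (5 + o(4, 4))*2)*(U + 74) - 1*(-7311) = (-32 + (5 + 4)*2)*(85 + 74) - 1*(-7311) = (-32 + 9*2)*159 + 7311 = (-32 + 18)*159 + 7311 = -14*159 + 7311 = -2226 + 7311 = 5085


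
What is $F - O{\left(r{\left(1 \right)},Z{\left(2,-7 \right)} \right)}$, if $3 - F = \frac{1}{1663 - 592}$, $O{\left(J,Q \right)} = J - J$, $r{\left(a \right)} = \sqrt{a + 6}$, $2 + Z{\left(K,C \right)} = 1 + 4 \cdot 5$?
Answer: $\frac{3212}{1071} \approx 2.9991$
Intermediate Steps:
$Z{\left(K,C \right)} = 19$ ($Z{\left(K,C \right)} = -2 + \left(1 + 4 \cdot 5\right) = -2 + \left(1 + 20\right) = -2 + 21 = 19$)
$r{\left(a \right)} = \sqrt{6 + a}$
$O{\left(J,Q \right)} = 0$
$F = \frac{3212}{1071}$ ($F = 3 - \frac{1}{1663 - 592} = 3 - \frac{1}{1071} = \frac{3212}{1071} \approx 2.9991$)
$F - O{\left(r{\left(1 \right)},Z{\left(2,-7 \right)} \right)} = \frac{3212}{1071} - 0 = \frac{3212}{1071} + 0 = \frac{3212}{1071}$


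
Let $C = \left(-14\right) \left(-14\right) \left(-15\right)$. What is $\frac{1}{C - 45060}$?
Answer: $- \frac{1}{48000} \approx -2.0833 \cdot 10^{-5}$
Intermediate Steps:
$C = -2940$ ($C = 196 \left(-15\right) = -2940$)
$\frac{1}{C - 45060} = \frac{1}{-2940 - 45060} = \frac{1}{-48000} = - \frac{1}{48000}$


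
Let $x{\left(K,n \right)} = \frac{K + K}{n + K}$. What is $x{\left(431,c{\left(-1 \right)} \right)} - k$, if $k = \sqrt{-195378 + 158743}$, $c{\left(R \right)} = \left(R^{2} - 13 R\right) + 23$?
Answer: $\frac{431}{234} - i \sqrt{36635} \approx 1.8419 - 191.4 i$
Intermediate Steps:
$c{\left(R \right)} = 23 + R^{2} - 13 R$
$x{\left(K,n \right)} = \frac{2 K}{K + n}$
$k = i \sqrt{36635}$ ($k = \sqrt{-36635} = i \sqrt{36635} \approx 191.4 i$)
$x{\left(431,c{\left(-1 \right)} \right)} - k = 2 \cdot 431 \frac{1}{431 + \left(23 + \left(-1\right)^{2} - -13\right)} - i \sqrt{36635} = 2 \cdot 431 \frac{1}{431 + \left(23 + 1 + 13\right)} - i \sqrt{36635} = 2 \cdot 431 \frac{1}{431 + 37} - i \sqrt{36635} = 2 \cdot 431 \cdot \frac{1}{468} - i \sqrt{36635} = \frac{431}{234} - i \sqrt{36635}$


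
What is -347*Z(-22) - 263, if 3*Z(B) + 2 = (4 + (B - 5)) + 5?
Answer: 6151/3 ≈ 2050.3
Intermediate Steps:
Z(B) = ⅔ + B/3 (Z(B) = -⅔ + ((4 + (B - 5)) + 5)/3 = -⅔ + ((4 + (-5 + B)) + 5)/3 = -⅔ + ((-1 + B) + 5)/3 = -⅔ + (4 + B)/3 = -⅔ + (4/3 + B/3) = ⅔ + B/3)
-347*Z(-22) - 263 = -347*(⅔ + (⅓)*(-22)) - 263 = -347*(⅔ - 22/3) - 263 = -347*(-20/3) - 263 = 6940/3 - 263 = 6151/3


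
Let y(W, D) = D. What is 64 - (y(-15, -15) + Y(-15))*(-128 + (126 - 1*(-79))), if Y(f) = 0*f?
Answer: 1219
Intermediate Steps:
Y(f) = 0
64 - (y(-15, -15) + Y(-15))*(-128 + (126 - 1*(-79))) = 64 - (-15 + 0)*(-128 + (126 - 1*(-79))) = 64 - (-15)*(-128 + (126 + 79)) = 64 - (-15)*(-128 + 205) = 64 - (-15)*77 = 64 - 1*(-1155) = 64 + 1155 = 1219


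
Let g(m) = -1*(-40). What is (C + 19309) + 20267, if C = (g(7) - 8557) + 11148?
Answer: 42207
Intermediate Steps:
g(m) = 40
C = 2631 (C = (40 - 8557) + 11148 = -8517 + 11148 = 2631)
(C + 19309) + 20267 = (2631 + 19309) + 20267 = 21940 + 20267 = 42207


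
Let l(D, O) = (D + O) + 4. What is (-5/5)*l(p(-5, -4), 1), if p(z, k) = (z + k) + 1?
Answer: 3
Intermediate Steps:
p(z, k) = 1 + k + z (p(z, k) = (k + z) + 1 = 1 + k + z)
l(D, O) = 4 + D + O
(-5/5)*l(p(-5, -4), 1) = (-5/5)*(4 + (1 - 4 - 5) + 1) = (-5*⅕)*(4 - 8 + 1) = -1*(-3) = 3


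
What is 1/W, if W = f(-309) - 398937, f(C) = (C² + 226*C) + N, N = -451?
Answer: -1/373741 ≈ -2.6756e-6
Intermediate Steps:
f(C) = -451 + C² + 226*C (f(C) = (C² + 226*C) - 451 = -451 + C² + 226*C)
W = -373741 (W = (-451 + (-309)² + 226*(-309)) - 398937 = (-451 + 95481 - 69834) - 398937 = 25196 - 398937 = -373741)
1/W = 1/(-373741) = -1/373741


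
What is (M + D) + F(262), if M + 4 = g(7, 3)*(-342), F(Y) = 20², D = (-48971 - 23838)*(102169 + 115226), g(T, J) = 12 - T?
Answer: -15828313869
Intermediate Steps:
D = -15828312555 (D = -72809*217395 = -15828312555)
F(Y) = 400
M = -1714 (M = -4 + (12 - 1*7)*(-342) = -4 + (12 - 7)*(-342) = -4 + 5*(-342) = -4 - 1710 = -1714)
(M + D) + F(262) = (-1714 - 15828312555) + 400 = -15828314269 + 400 = -15828313869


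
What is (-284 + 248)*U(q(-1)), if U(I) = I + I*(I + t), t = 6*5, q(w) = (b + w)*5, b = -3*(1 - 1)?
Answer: 4680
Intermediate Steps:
b = 0 (b = -3*0 = 0)
q(w) = 5*w (q(w) = (0 + w)*5 = w*5 = 5*w)
t = 30
U(I) = I + I*(30 + I) (U(I) = I + I*(I + 30) = I + I*(30 + I))
(-284 + 248)*U(q(-1)) = (-284 + 248)*((5*(-1))*(31 + 5*(-1))) = -(-180)*(31 - 5) = -(-180)*26 = -36*(-130) = 4680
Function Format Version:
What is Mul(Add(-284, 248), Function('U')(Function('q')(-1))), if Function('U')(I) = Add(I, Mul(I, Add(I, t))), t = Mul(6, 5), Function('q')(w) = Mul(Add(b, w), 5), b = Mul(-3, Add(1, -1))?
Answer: 4680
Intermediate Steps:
b = 0 (b = Mul(-3, 0) = 0)
Function('q')(w) = Mul(5, w) (Function('q')(w) = Mul(Add(0, w), 5) = Mul(w, 5) = Mul(5, w))
t = 30
Function('U')(I) = Add(I, Mul(I, Add(30, I))) (Function('U')(I) = Add(I, Mul(I, Add(I, 30))) = Add(I, Mul(I, Add(30, I))))
Mul(Add(-284, 248), Function('U')(Function('q')(-1))) = Mul(Add(-284, 248), Mul(Mul(5, -1), Add(31, Mul(5, -1)))) = Mul(-36, Mul(-5, Add(31, -5))) = Mul(-36, Mul(-5, 26)) = Mul(-36, -130) = 4680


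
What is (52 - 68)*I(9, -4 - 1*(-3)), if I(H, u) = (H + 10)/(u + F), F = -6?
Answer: 304/7 ≈ 43.429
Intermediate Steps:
I(H, u) = (10 + H)/(-6 + u) (I(H, u) = (H + 10)/(u - 6) = (10 + H)/(-6 + u))
(52 - 68)*I(9, -4 - 1*(-3)) = (52 - 68)*((10 + 9)/(-6 + (-4 - 1*(-3)))) = -16*19/(-6 + (-4 + 3)) = -16*19/(-6 - 1) = -16*19/(-7) = -(-16)*19/7 = -16*(-19/7) = 304/7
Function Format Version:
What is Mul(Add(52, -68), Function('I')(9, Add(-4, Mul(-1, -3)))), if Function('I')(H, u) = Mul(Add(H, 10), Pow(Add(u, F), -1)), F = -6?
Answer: Rational(304, 7) ≈ 43.429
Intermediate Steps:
Function('I')(H, u) = Mul(Pow(Add(-6, u), -1), Add(10, H)) (Function('I')(H, u) = Mul(Add(H, 10), Pow(Add(u, -6), -1)) = Mul(Add(10, H), Pow(Add(-6, u), -1)) = Mul(Pow(Add(-6, u), -1), Add(10, H)))
Mul(Add(52, -68), Function('I')(9, Add(-4, Mul(-1, -3)))) = Mul(Add(52, -68), Mul(Pow(Add(-6, Add(-4, Mul(-1, -3))), -1), Add(10, 9))) = Mul(-16, Mul(Pow(Add(-6, Add(-4, 3)), -1), 19)) = Mul(-16, Mul(Pow(Add(-6, -1), -1), 19)) = Mul(-16, Mul(Pow(-7, -1), 19)) = Mul(-16, Mul(Rational(-1, 7), 19)) = Mul(-16, Rational(-19, 7)) = Rational(304, 7)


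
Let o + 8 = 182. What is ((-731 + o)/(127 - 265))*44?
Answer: 12254/69 ≈ 177.59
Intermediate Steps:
o = 174 (o = -8 + 182 = 174)
((-731 + o)/(127 - 265))*44 = ((-731 + 174)/(127 - 265))*44 = -557/(-138)*44 = -557*(-1/138)*44 = (557/138)*44 = 12254/69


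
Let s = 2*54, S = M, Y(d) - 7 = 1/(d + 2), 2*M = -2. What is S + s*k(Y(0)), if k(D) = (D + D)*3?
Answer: 4859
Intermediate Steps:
M = -1 (M = (1/2)*(-2) = -1)
Y(d) = 7 + 1/(2 + d) (Y(d) = 7 + 1/(d + 2) = 7 + 1/(2 + d))
S = -1
k(D) = 6*D (k(D) = (2*D)*3 = 6*D)
s = 108
S + s*k(Y(0)) = -1 + 108*(6*((15 + 7*0)/(2 + 0))) = -1 + 108*(6*((15 + 0)/2)) = -1 + 108*(6*((1/2)*15)) = -1 + 108*(6*(15/2)) = -1 + 108*45 = -1 + 4860 = 4859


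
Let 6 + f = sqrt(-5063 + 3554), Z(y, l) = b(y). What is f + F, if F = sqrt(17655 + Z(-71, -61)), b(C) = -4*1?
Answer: -6 + sqrt(17651) + I*sqrt(1509) ≈ 126.86 + 38.846*I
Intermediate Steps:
b(C) = -4
Z(y, l) = -4
F = sqrt(17651) (F = sqrt(17655 - 4) = sqrt(17651) ≈ 132.86)
f = -6 + I*sqrt(1509) (f = -6 + sqrt(-5063 + 3554) = -6 + sqrt(-1509) = -6 + I*sqrt(1509) ≈ -6.0 + 38.846*I)
f + F = (-6 + I*sqrt(1509)) + sqrt(17651) = -6 + sqrt(17651) + I*sqrt(1509)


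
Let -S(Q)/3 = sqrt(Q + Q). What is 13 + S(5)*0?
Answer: 13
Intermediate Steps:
S(Q) = -3*sqrt(2)*sqrt(Q) (S(Q) = -3*sqrt(Q + Q) = -3*sqrt(2)*sqrt(Q))
13 + S(5)*0 = 13 - 3*sqrt(2)*sqrt(5)*0 = 13 - 3*sqrt(10)*0 = 13 + 0 = 13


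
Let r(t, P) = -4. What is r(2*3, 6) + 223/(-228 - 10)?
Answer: -1175/238 ≈ -4.9370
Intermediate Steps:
r(2*3, 6) + 223/(-228 - 10) = -4 + 223/(-228 - 10) = -4 + 223/(-238) = -4 + 223*(-1/238) = -4 - 223/238 = -1175/238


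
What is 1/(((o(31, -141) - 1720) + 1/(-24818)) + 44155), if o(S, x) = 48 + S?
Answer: 24818/1055112451 ≈ 2.3522e-5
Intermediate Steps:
1/(((o(31, -141) - 1720) + 1/(-24818)) + 44155) = 1/((((48 + 31) - 1720) + 1/(-24818)) + 44155) = 1/(((79 - 1720) - 1/24818) + 44155) = 1/((-1641 - 1/24818) + 44155) = 1/(-40726339/24818 + 44155) = 1/(1055112451/24818) = 24818/1055112451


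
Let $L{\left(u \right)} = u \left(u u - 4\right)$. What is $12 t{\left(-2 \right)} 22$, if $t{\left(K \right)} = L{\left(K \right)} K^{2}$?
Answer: $0$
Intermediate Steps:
$L{\left(u \right)} = u \left(-4 + u^{2}\right)$ ($L{\left(u \right)} = u \left(u^{2} - 4\right) = u \left(-4 + u^{2}\right)$)
$t{\left(K \right)} = K^{3} \left(-4 + K^{2}\right)$ ($t{\left(K \right)} = K \left(-4 + K^{2}\right) K^{2} = K^{3} \left(-4 + K^{2}\right)$)
$12 t{\left(-2 \right)} 22 = 12 \left(-2\right)^{3} \left(-4 + \left(-2\right)^{2}\right) 22 = 12 \left(- 8 \left(-4 + 4\right)\right) 22 = 12 \left(\left(-8\right) 0\right) 22 = 12 \cdot 0 \cdot 22 = 0 \cdot 22 = 0$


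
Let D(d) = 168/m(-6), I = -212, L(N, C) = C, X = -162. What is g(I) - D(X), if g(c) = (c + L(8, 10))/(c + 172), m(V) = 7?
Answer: -379/20 ≈ -18.950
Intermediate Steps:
g(c) = (10 + c)/(172 + c) (g(c) = (c + 10)/(c + 172) = (10 + c)/(172 + c))
D(d) = 24 (D(d) = 168/7 = 168*(⅐) = 24)
g(I) - D(X) = (10 - 212)/(172 - 212) - 1*24 = -202/(-40) - 24 = -1/40*(-202) - 24 = 101/20 - 24 = -379/20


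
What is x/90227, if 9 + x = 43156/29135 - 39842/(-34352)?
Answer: -3182159049/45151644366520 ≈ -7.0477e-5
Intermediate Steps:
x = -3182159049/500422760 (x = -9 + (43156/29135 - 39842/(-34352)) = -9 + (43156*(1/29135) - 39842*(-1/34352)) = -9 + (43156/29135 + 19921/17176) = -9 + 1321645791/500422760 = -3182159049/500422760 ≈ -6.3589)
x/90227 = -3182159049/500422760/90227 = -3182159049/500422760*1/90227 = -3182159049/45151644366520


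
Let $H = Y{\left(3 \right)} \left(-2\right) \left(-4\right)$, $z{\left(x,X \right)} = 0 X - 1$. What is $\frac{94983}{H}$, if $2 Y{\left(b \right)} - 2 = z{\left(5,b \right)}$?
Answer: $\frac{94983}{4} \approx 23746.0$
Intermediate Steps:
$z{\left(x,X \right)} = -1$ ($z{\left(x,X \right)} = 0 - 1 = -1$)
$Y{\left(b \right)} = \frac{1}{2}$ ($Y{\left(b \right)} = 1 + \frac{1}{2} \left(-1\right) = 1 - \frac{1}{2} = \frac{1}{2}$)
$H = 4$ ($H = \frac{1}{2} \left(-2\right) \left(-4\right) = \left(-1\right) \left(-4\right) = 4$)
$\frac{94983}{H} = \frac{94983}{4}$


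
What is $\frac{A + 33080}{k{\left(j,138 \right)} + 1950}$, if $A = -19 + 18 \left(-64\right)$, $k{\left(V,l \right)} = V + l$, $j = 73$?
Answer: $\frac{31909}{2161} \approx 14.766$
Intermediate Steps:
$A = -1171$ ($A = -19 - 1152 = -1171$)
$\frac{A + 33080}{k{\left(j,138 \right)} + 1950} = \frac{-1171 + 33080}{\left(73 + 138\right) + 1950} = \frac{31909}{211 + 1950} = \frac{31909}{2161}$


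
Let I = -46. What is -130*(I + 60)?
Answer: -1820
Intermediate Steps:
-130*(I + 60) = -130*(-46 + 60) = -130*14 = -1820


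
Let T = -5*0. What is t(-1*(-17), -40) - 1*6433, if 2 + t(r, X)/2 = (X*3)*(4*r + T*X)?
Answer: -22757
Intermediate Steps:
T = 0
t(r, X) = -4 + 24*X*r (t(r, X) = -4 + 2*((X*3)*(4*r + 0*X)) = -4 + 2*((3*X)*(4*r + 0)) = -4 + 2*((3*X)*(4*r)) = -4 + 2*(12*X*r) = -4 + 24*X*r)
t(-1*(-17), -40) - 1*6433 = (-4 + 24*(-40)*(-1*(-17))) - 1*6433 = (-4 + 24*(-40)*17) - 6433 = (-4 - 16320) - 6433 = -16324 - 6433 = -22757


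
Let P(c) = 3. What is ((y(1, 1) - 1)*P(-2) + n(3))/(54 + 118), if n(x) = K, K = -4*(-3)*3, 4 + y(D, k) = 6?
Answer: 39/172 ≈ 0.22674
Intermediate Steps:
y(D, k) = 2 (y(D, k) = -4 + 6 = 2)
K = 36 (K = 12*3 = 36)
n(x) = 36
((y(1, 1) - 1)*P(-2) + n(3))/(54 + 118) = ((2 - 1)*3 + 36)/(54 + 118) = (1*3 + 36)/172 = (3 + 36)*(1/172) = 39*(1/172) = 39/172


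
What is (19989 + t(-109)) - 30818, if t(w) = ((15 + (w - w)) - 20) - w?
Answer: -10725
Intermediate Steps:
t(w) = -5 - w (t(w) = ((15 + 0) - 20) - w = (15 - 20) - w = -5 - w)
(19989 + t(-109)) - 30818 = (19989 + (-5 - 1*(-109))) - 30818 = (19989 + (-5 + 109)) - 30818 = (19989 + 104) - 30818 = 20093 - 30818 = -10725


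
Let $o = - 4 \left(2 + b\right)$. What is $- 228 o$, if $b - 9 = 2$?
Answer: $11856$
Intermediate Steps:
$b = 11$ ($b = 9 + 2 = 11$)
$o = -52$ ($o = - 4 \left(2 + 11\right) = \left(-4\right) 13 = -52$)
$- 228 o = \left(-228\right) \left(-52\right) = 11856$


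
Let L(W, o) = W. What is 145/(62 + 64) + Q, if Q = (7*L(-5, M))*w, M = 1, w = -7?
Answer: 31015/126 ≈ 246.15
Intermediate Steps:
Q = 245 (Q = (7*(-5))*(-7) = -35*(-7) = 245)
145/(62 + 64) + Q = 145/(62 + 64) + 245 = 145/126 + 245 = 31015/126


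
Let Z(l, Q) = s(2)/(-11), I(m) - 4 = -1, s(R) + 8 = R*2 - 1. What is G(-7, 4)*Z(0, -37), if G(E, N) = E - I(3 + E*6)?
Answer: -50/11 ≈ -4.5455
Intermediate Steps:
s(R) = -9 + 2*R (s(R) = -8 + (R*2 - 1) = -8 + (2*R - 1) = -8 + (-1 + 2*R) = -9 + 2*R)
I(m) = 3 (I(m) = 4 - 1 = 3)
Z(l, Q) = 5/11 (Z(l, Q) = (-9 + 2*2)/(-11) = (-9 + 4)*(-1/11) = -5*(-1/11) = 5/11)
G(E, N) = -3 + E (G(E, N) = E - 1*3 = E - 3 = -3 + E)
G(-7, 4)*Z(0, -37) = (-3 - 7)*(5/11) = -10*5/11 = -50/11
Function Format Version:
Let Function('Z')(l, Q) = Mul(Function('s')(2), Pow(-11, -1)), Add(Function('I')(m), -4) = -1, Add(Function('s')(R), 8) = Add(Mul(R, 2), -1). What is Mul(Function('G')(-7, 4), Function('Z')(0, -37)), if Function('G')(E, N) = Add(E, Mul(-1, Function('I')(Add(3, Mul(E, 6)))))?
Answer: Rational(-50, 11) ≈ -4.5455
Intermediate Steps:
Function('s')(R) = Add(-9, Mul(2, R)) (Function('s')(R) = Add(-8, Add(Mul(R, 2), -1)) = Add(-8, Add(Mul(2, R), -1)) = Add(-8, Add(-1, Mul(2, R))) = Add(-9, Mul(2, R)))
Function('I')(m) = 3 (Function('I')(m) = Add(4, -1) = 3)
Function('Z')(l, Q) = Rational(5, 11) (Function('Z')(l, Q) = Mul(Add(-9, Mul(2, 2)), Pow(-11, -1)) = Mul(Add(-9, 4), Rational(-1, 11)) = Mul(-5, Rational(-1, 11)) = Rational(5, 11))
Function('G')(E, N) = Add(-3, E) (Function('G')(E, N) = Add(E, Mul(-1, 3)) = Add(E, -3) = Add(-3, E))
Mul(Function('G')(-7, 4), Function('Z')(0, -37)) = Mul(Add(-3, -7), Rational(5, 11)) = Mul(-10, Rational(5, 11)) = Rational(-50, 11)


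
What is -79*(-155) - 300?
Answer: 11945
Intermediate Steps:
-79*(-155) - 300 = 12245 - 300 = 11945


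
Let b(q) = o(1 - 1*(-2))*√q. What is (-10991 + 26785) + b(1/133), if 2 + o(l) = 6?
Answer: 15794 + 4*√133/133 ≈ 15794.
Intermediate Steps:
o(l) = 4 (o(l) = -2 + 6 = 4)
b(q) = 4*√q
(-10991 + 26785) + b(1/133) = (-10991 + 26785) + 4*√(1/133) = 15794 + 4*√(1/133) = 15794 + 4*(√133/133) = 15794 + 4*√133/133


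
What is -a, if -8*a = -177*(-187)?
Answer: 33099/8 ≈ 4137.4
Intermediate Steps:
a = -33099/8 (a = -(-177)*(-187)/8 = -1/8*33099 = -33099/8 ≈ -4137.4)
-a = -1*(-33099/8) = 33099/8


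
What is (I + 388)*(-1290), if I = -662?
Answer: 353460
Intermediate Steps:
(I + 388)*(-1290) = (-662 + 388)*(-1290) = -274*(-1290) = 353460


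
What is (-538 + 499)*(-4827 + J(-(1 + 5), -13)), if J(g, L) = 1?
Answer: 188214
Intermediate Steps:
(-538 + 499)*(-4827 + J(-(1 + 5), -13)) = (-538 + 499)*(-4827 + 1) = -39*(-4826) = 188214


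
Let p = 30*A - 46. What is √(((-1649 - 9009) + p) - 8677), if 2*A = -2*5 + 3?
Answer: I*√19486 ≈ 139.59*I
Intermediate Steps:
A = -7/2 (A = (-2*5 + 3)/2 = (-10 + 3)/2 = (½)*(-7) = -7/2 ≈ -3.5000)
p = -151 (p = 30*(-7/2) - 46 = -105 - 46 = -151)
√(((-1649 - 9009) + p) - 8677) = √(((-1649 - 9009) - 151) - 8677) = √((-10658 - 151) - 8677) = √(-10809 - 8677) = √(-19486) = I*√19486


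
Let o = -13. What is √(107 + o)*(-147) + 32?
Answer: 32 - 147*√94 ≈ -1393.2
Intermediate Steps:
√(107 + o)*(-147) + 32 = √(107 - 13)*(-147) + 32 = √94*(-147) + 32 = -147*√94 + 32 = 32 - 147*√94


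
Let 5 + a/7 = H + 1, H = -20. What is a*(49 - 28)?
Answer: -3528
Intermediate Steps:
a = -168 (a = -35 + 7*(-20 + 1) = -35 + 7*(-19) = -35 - 133 = -168)
a*(49 - 28) = -168*(49 - 28) = -168*21 = -3528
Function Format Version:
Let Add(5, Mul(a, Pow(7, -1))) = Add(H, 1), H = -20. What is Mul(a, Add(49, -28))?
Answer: -3528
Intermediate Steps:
a = -168 (a = Add(-35, Mul(7, Add(-20, 1))) = Add(-35, Mul(7, -19)) = Add(-35, -133) = -168)
Mul(a, Add(49, -28)) = Mul(-168, Add(49, -28)) = Mul(-168, 21) = -3528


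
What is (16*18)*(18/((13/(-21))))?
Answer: -108864/13 ≈ -8374.2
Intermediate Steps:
(16*18)*(18/((13/(-21)))) = 288*(18/((13*(-1/21)))) = 288*(18/(-13/21)) = 288*(18*(-21/13)) = 288*(-378/13) = -108864/13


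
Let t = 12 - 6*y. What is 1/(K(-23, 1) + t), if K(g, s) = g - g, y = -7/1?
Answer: 1/54 ≈ 0.018519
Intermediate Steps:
y = -7 (y = -7*1 = -7)
K(g, s) = 0
t = 54 (t = 12 - 6*(-7) = 12 + 42 = 54)
1/(K(-23, 1) + t) = 1/(0 + 54) = 1/54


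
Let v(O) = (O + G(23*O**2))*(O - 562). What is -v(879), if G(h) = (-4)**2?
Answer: -283715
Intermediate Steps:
G(h) = 16
v(O) = (-562 + O)*(16 + O) (v(O) = (O + 16)*(O - 562) = (16 + O)*(-562 + O) = (-562 + O)*(16 + O))
-v(879) = -(-8992 + 879**2 - 546*879) = -(-8992 + 772641 - 479934) = -1*283715 = -283715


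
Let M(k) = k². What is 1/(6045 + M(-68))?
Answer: 1/10669 ≈ 9.3729e-5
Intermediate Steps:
1/(6045 + M(-68)) = 1/(6045 + (-68)²) = 1/(6045 + 4624) = 1/10669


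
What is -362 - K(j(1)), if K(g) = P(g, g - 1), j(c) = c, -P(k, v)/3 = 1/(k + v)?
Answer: -359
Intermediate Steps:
P(k, v) = -3/(k + v)
K(g) = -3/(-1 + 2*g) (K(g) = -3/(g + (g - 1)) = -3/(g + (-1 + g)) = -3/(-1 + 2*g))
-362 - K(j(1)) = -362 - (-3)/(-1 + 2*1) = -362 - (-3)/(-1 + 2) = -362 - (-3)/1 = -362 - (-3) = -362 - 1*(-3) = -362 + 3 = -359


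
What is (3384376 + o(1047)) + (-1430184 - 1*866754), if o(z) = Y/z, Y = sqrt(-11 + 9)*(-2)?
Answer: 1087438 - 2*I*sqrt(2)/1047 ≈ 1.0874e+6 - 0.0027015*I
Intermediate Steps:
Y = -2*I*sqrt(2) (Y = sqrt(-2)*(-2) = (I*sqrt(2))*(-2) = -2*I*sqrt(2) ≈ -2.8284*I)
o(z) = -2*I*sqrt(2)/z (o(z) = (-2*I*sqrt(2))/z = -2*I*sqrt(2)/z)
(3384376 + o(1047)) + (-1430184 - 1*866754) = (3384376 - 2*I*sqrt(2)/1047) + (-1430184 - 1*866754) = (3384376 - 2*I*sqrt(2)*1/1047) + (-1430184 - 866754) = (3384376 - 2*I*sqrt(2)/1047) - 2296938 = 1087438 - 2*I*sqrt(2)/1047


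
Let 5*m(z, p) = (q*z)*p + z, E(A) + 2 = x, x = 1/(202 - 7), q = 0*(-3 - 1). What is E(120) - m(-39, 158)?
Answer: 1132/195 ≈ 5.8051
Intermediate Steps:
q = 0 (q = 0*(-4) = 0)
x = 1/195 ≈ 0.0051282
E(A) = -389/195 (E(A) = -2 + 1/195 = -389/195)
m(z, p) = z/5 (m(z, p) = ((0*z)*p + z)/5 = (0*p + z)/5 = (0 + z)/5 = z/5)
E(120) - m(-39, 158) = -389/195 - (-39)/5 = -389/195 - 1*(-39/5) = -389/195 + 39/5 = 1132/195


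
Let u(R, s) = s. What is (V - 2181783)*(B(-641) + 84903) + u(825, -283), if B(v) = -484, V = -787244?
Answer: -250642290596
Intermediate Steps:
(V - 2181783)*(B(-641) + 84903) + u(825, -283) = (-787244 - 2181783)*(-484 + 84903) - 283 = -2969027*84419 - 283 = -250642290313 - 283 = -250642290596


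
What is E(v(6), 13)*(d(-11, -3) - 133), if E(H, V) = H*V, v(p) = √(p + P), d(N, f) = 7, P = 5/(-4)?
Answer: -819*√19 ≈ -3569.9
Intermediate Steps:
P = -5/4 (P = 5*(-¼) = -5/4 ≈ -1.2500)
v(p) = √(-5/4 + p) (v(p) = √(p - 5/4) = √(-5/4 + p))
E(v(6), 13)*(d(-11, -3) - 133) = ((√(-5 + 4*6)/2)*13)*(7 - 133) = ((√(-5 + 24)/2)*13)*(-126) = ((√19/2)*13)*(-126) = (13*√19/2)*(-126) = -819*√19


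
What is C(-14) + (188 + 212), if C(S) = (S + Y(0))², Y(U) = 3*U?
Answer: 596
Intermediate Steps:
C(S) = S² (C(S) = (S + 3*0)² = (S + 0)² = S²)
C(-14) + (188 + 212) = (-14)² + (188 + 212) = 196 + 400 = 596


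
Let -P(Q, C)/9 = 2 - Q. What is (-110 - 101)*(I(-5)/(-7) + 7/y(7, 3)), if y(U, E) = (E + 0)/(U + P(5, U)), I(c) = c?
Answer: -354691/21 ≈ -16890.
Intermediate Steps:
P(Q, C) = -18 + 9*Q (P(Q, C) = -9*(2 - Q) = -18 + 9*Q)
y(U, E) = E/(27 + U) (y(U, E) = (E + 0)/(U + (-18 + 9*5)) = E/(U + (-18 + 45)) = E/(U + 27) = E/(27 + U))
(-110 - 101)*(I(-5)/(-7) + 7/y(7, 3)) = (-110 - 101)*(-5/(-7) + 7/((3/(27 + 7)))) = -211*(-5*(-1/7) + 7/((3/34))) = -211*(5/7 + 7/((3*(1/34)))) = -211*(5/7 + 7/(3/34)) = -211*(5/7 + 7*(34/3)) = -211*(5/7 + 238/3) = -211*1681/21 = -354691/21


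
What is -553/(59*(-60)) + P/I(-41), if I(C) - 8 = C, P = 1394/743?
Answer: 2874749/28932420 ≈ 0.099361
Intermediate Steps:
P = 1394/743 (P = 1394*(1/743) = 1394/743 ≈ 1.8762)
I(C) = 8 + C
-553/(59*(-60)) + P/I(-41) = -553/(59*(-60)) + 1394/(743*(8 - 41)) = -553/(-3540) + (1394/743)/(-33) = -553*(-1/3540) + (1394/743)*(-1/33) = 553/3540 - 1394/24519 = 2874749/28932420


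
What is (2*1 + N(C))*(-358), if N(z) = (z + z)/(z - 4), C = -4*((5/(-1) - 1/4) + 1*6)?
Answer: -7160/7 ≈ -1022.9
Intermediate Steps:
C = -3 (C = -4*((5*(-1) - 1*1/4) + 6) = -4*((-5 - 1/4) + 6) = -4*(-21/4 + 6) = -4*3/4 = -3)
N(z) = 2*z/(-4 + z) (N(z) = (2*z)/(-4 + z) = 2*z/(-4 + z))
(2*1 + N(C))*(-358) = (2*1 + 2*(-3)/(-4 - 3))*(-358) = (2 + 2*(-3)/(-7))*(-358) = (2 + 2*(-3)*(-1/7))*(-358) = (2 + 6/7)*(-358) = (20/7)*(-358) = -7160/7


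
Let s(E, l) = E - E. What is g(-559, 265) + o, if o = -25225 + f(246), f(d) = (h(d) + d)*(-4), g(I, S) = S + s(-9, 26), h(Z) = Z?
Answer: -26928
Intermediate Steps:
s(E, l) = 0
g(I, S) = S (g(I, S) = S + 0 = S)
f(d) = -8*d (f(d) = (d + d)*(-4) = (2*d)*(-4) = -8*d)
o = -27193 (o = -25225 - 8*246 = -25225 - 1968 = -27193)
g(-559, 265) + o = 265 - 27193 = -26928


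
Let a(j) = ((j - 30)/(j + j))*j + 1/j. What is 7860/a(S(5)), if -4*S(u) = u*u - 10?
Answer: -943200/2057 ≈ -458.53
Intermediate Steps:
S(u) = 5/2 - u²/4 (S(u) = -(u*u - 10)/4 = -(u² - 10)/4 = -(-10 + u²)/4 = 5/2 - u²/4)
a(j) = -15 + 1/j + j/2 (a(j) = ((-30 + j)/((2*j)))*j + 1/j = ((-30 + j)*(1/(2*j)))*j + 1/j = ((-30 + j)/(2*j))*j + 1/j = (-15 + j/2) + 1/j = -15 + 1/j + j/2)
7860/a(S(5)) = 7860/(-15 + 1/(5/2 - ¼*5²) + (5/2 - ¼*5²)/2) = 7860/(-15 + 1/(5/2 - ¼*25) + (5/2 - ¼*25)/2) = 7860/(-15 + 1/(5/2 - 25/4) + (5/2 - 25/4)/2) = 7860/(-15 + 1/(-15/4) + (½)*(-15/4)) = 7860/(-15 - 4/15 - 15/8) = 7860/(-2057/120) = 7860*(-120/2057) = -943200/2057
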